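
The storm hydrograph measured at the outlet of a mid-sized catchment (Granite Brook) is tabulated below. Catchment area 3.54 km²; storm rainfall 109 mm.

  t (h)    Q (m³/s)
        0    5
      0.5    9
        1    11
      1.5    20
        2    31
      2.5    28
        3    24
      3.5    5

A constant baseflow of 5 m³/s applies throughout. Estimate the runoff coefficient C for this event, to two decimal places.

C ≈ 0.43

ΣQ_DR = 93.00 m³/s; V = ΣQ_DR·Δt = 1.674 × 10^5 m³.
Runoff depth d = V / A = 47.29 mm.
C = d / P = 47.29 / 109 = 0.43.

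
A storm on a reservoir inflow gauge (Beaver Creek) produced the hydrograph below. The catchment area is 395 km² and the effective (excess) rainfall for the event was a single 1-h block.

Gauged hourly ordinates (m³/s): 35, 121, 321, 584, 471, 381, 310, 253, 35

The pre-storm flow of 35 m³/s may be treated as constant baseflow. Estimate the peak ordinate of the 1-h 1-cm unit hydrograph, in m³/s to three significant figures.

U_p ≈ 274 m³/s

Direct runoff: 0.0, 86.0, 286.0, 549.0, 436.0, 346.0, 275.0, 218.0, 0.0 m³/s; ΣQ_DR = 2196 m³/s, peak = 549.0 m³/s.
Runoff depth d = ΣQ_DR·Δt / A = 2196 × 3600 / (395 km²) = 20.01 mm.
The 1-cm UH is the DRH scaled by (10 mm)/d, so U_p = 549.0 × 10/20.01 = 274 m³/s.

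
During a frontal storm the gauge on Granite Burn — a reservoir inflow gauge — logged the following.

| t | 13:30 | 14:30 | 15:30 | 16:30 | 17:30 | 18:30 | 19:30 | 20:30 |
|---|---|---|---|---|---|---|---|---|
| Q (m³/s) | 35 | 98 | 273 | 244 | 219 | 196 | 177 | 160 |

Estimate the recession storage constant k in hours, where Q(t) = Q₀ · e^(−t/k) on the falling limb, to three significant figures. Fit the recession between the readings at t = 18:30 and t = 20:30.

On the falling limb, Q drops from 196 to 160 m³/s between t = 18:30 and t = 20:30 (Δt = 2 h).
k = −Δt / ln(Q₂/Q₁) = −2 / ln(160/196) = 9.86 h.

k ≈ 9.86 h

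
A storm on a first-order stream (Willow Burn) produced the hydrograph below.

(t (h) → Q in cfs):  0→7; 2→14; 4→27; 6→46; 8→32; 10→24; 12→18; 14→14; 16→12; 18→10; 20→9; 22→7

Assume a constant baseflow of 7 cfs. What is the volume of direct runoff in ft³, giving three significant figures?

Direct-runoff ordinates (Q − Q_b): 0.0, 7.0, 20.0, 39.0, 25.0, 17.0, 11.0, 7.0, 5.0, 3.0, 2.0, 0.0 cfs.
ΣQ_DR = 136.0 cfs.
With Δt = 2 h = 7200 s, V = ΣQ_DR · Δt = 136.0 × 7200 = 9.79 × 10^5 ft³.

V ≈ 9.79 × 10^5 ft³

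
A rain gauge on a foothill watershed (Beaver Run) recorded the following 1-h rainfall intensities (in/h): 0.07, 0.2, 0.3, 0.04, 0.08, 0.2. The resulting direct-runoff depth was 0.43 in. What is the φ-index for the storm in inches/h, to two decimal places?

φ ≈ 0.09 in/h

Only the 3 blocks with intensity above φ contribute runoff: 0.2, 0.3, 0.2 in/h.
Σ(I−φ)·Δt = d  ⇒  (0.2+0.3+0.2 − 3φ)·1 = 0.43
φ = (0.7000 − 0.43/1) / 3 = 0.09 in/h.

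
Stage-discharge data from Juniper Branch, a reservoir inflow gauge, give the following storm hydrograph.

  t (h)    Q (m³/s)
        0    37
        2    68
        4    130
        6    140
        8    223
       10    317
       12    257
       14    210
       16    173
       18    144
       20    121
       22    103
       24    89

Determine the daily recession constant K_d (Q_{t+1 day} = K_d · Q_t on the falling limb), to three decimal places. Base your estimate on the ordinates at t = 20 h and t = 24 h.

Between t = 20 h and t = 24 h the flow falls from 121 to 89 m³/s over 2×2 h = 4 h.
Per-interval ratio K = (89/121)^(1/2) = 0.8576; K_d = K^(24/2) = 0.158.

K_d ≈ 0.158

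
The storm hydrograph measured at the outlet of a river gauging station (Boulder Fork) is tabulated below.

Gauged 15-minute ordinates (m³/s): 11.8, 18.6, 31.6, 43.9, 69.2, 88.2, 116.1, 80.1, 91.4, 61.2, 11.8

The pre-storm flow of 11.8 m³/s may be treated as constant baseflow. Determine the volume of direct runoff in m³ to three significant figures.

Direct-runoff ordinates (Q − Q_b): 0.0, 6.8, 19.8, 32.1, 57.4, 76.4, 104.3, 68.3, 79.6, 49.4, 0.0 m³/s.
ΣQ_DR = 494.1 m³/s.
With Δt = 0.25 h = 900 s, V = ΣQ_DR · Δt = 494.1 × 900 = 4.45 × 10^5 m³.

V ≈ 4.45 × 10^5 m³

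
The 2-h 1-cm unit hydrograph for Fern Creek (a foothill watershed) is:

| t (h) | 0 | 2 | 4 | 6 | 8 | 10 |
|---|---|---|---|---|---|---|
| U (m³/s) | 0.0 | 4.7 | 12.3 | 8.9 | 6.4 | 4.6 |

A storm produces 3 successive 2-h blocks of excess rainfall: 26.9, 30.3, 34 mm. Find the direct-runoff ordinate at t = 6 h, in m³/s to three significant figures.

Q ≈ 77.2 m³/s

By discrete convolution, Q_j = Σ (P_i / 10 mm) · U_{j−i}.
At t = 6 h (j=3): Q = (26.9/10)·8.9 + (30.3/10)·12.3 + (34/10)·4.7 = 77.2 m³/s.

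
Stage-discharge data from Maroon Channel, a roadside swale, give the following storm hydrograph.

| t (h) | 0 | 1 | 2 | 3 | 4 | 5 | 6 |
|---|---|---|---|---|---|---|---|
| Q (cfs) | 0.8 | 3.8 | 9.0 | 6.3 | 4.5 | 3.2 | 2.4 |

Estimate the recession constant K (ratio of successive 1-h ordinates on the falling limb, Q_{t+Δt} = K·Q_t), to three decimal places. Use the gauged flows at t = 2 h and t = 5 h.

K ≈ 0.708

Using the recession-limb readings at t = 2 h and t = 5 h: Q falls from 9.0 to 3.2 cfs over 3 intervals.
K = (Q₂/Q₁)^(1/3) = (3.2/9.0)^(1/3) = 0.708.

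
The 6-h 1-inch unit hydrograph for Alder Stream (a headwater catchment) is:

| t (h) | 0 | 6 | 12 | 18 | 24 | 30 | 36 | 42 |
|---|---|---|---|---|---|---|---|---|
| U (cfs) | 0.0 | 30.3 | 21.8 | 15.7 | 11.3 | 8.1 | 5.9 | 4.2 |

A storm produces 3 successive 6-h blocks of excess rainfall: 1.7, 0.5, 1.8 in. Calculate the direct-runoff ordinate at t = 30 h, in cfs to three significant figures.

By discrete convolution, Q_j = Σ (P_i / 1 in) · U_{j−i}.
At t = 30 h (j=5): Q = (1.7/1)·8.1 + (0.5/1)·11.3 + (1.8/1)·15.7 = 47.7 cfs.

Q ≈ 47.7 cfs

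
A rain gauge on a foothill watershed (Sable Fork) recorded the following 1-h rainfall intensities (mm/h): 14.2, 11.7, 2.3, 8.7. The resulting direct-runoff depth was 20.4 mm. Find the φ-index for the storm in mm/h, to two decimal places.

Only the 3 blocks with intensity above φ contribute runoff: 14.2, 11.7, 8.7 mm/h.
Σ(I−φ)·Δt = d  ⇒  (14.2+11.7+8.7 − 3φ)·1 = 20.4
φ = (34.60 − 20.4/1) / 3 = 4.73 mm/h.

φ ≈ 4.73 mm/h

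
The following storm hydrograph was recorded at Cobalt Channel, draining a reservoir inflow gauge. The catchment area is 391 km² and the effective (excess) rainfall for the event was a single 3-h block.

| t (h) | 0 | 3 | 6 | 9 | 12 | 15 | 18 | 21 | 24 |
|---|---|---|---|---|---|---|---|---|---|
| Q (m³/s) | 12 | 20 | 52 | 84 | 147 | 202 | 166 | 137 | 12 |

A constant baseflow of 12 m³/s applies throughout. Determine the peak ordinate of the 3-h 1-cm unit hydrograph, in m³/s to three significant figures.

Direct runoff: 0.0, 8.0, 40.0, 72.0, 135.0, 190.0, 154.0, 125.0, 0.0 m³/s; ΣQ_DR = 724.0 m³/s, peak = 190.0 m³/s.
Runoff depth d = ΣQ_DR·Δt / A = 724.0 × 10800 / (391 km²) = 20.00 mm.
The 1-cm UH is the DRH scaled by (10 mm)/d, so U_p = 190.0 × 10/20.00 = 95.0 m³/s.

U_p ≈ 95.0 m³/s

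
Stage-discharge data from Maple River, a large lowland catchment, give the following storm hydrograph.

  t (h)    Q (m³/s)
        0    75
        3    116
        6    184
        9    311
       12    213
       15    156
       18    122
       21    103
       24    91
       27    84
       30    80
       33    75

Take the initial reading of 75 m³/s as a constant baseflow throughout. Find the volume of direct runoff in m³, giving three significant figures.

V ≈ 7.67 × 10^6 m³

Direct-runoff ordinates (Q − Q_b): 0.0, 41.0, 109.0, 236.0, 138.0, 81.0, 47.0, 28.0, 16.0, 9.0, 5.0, 0.0 m³/s.
ΣQ_DR = 710.0 m³/s.
With Δt = 3 h = 10800 s, V = ΣQ_DR · Δt = 710.0 × 10800 = 7.67 × 10^6 m³.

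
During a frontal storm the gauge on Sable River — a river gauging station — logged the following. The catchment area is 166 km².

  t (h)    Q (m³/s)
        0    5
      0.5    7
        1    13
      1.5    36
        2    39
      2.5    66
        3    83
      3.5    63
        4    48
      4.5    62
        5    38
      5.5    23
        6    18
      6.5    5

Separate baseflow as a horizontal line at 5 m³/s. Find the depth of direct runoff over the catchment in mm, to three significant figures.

d ≈ 4.73 mm

Direct runoff: 0.0, 2.0, 8.0, 31.0, 34.0, 61.0, 78.0, 58.0, 43.0, 57.0, 33.0, 18.0, 13.0, 0.0 m³/s; ΣQ_DR = 436.0 m³/s.
V = ΣQ_DR · Δt = 436.0 × 1800 s = 7.848 × 10^5 m³.
Over A = 166 km², depth = V / A = 4.73 mm.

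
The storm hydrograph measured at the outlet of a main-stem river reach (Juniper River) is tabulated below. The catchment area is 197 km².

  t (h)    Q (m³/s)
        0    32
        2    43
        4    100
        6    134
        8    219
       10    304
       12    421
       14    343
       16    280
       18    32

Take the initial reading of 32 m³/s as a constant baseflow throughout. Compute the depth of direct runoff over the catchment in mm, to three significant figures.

Direct runoff: 0.0, 11.0, 68.0, 102.0, 187.0, 272.0, 389.0, 311.0, 248.0, 0.0 m³/s; ΣQ_DR = 1588 m³/s.
V = ΣQ_DR · Δt = 1588 × 7200 s = 1.143 × 10^7 m³.
Over A = 197 km², depth = V / A = 58.0 mm.

d ≈ 58.0 mm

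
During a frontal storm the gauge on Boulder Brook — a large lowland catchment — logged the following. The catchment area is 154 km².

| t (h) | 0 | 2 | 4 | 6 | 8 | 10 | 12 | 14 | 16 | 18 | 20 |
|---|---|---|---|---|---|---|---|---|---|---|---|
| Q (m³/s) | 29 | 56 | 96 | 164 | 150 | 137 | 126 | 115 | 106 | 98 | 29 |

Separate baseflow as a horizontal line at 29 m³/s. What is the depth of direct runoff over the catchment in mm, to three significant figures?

d ≈ 36.8 mm

Direct runoff: 0.0, 27.0, 67.0, 135.0, 121.0, 108.0, 97.0, 86.0, 77.0, 69.0, 0.0 m³/s; ΣQ_DR = 787.0 m³/s.
V = ΣQ_DR · Δt = 787.0 × 7200 s = 5.666 × 10^6 m³.
Over A = 154 km², depth = V / A = 36.8 mm.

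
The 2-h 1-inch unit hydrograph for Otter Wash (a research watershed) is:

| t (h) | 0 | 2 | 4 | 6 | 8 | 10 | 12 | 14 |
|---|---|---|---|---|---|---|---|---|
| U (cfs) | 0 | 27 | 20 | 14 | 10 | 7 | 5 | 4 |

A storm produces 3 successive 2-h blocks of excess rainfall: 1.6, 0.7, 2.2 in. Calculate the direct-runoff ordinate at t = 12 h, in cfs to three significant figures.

By discrete convolution, Q_j = Σ (P_i / 1 in) · U_{j−i}.
At t = 12 h (j=6): Q = (1.6/1)·5 + (0.7/1)·7 + (2.2/1)·10 = 34.9 cfs.

Q ≈ 34.9 cfs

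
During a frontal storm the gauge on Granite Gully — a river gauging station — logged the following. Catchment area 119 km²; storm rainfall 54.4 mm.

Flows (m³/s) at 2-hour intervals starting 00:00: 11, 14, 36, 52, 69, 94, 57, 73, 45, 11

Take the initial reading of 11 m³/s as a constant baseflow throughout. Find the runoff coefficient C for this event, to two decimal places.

ΣQ_DR = 352.0 m³/s; V = ΣQ_DR·Δt = 2.534 × 10^6 m³.
Runoff depth d = V / A = 21.30 mm.
C = d / P = 21.30 / 54.4 = 0.39.

C ≈ 0.39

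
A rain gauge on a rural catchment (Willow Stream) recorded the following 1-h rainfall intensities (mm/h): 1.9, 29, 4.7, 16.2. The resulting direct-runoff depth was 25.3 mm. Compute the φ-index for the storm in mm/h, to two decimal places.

φ ≈ 9.95 mm/h

Only the 2 blocks with intensity above φ contribute runoff: 29, 16.2 mm/h.
Σ(I−φ)·Δt = d  ⇒  (29+16.2 − 2φ)·1 = 25.3
φ = (45.20 − 25.3/1) / 2 = 9.95 mm/h.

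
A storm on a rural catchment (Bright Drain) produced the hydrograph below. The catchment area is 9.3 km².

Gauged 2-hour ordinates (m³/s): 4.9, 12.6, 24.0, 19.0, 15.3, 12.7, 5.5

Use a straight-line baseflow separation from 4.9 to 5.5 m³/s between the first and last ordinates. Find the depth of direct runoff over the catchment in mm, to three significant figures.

Direct runoff: 0.00, 7.60, 18.90, 13.80, 10.00, 7.30, 0.00 m³/s; ΣQ_DR = 57.60 m³/s.
V = ΣQ_DR · Δt = 57.60 × 7200 s = 4.147 × 10^5 m³.
Over A = 9.3 km², depth = V / A = 44.6 mm.

d ≈ 44.6 mm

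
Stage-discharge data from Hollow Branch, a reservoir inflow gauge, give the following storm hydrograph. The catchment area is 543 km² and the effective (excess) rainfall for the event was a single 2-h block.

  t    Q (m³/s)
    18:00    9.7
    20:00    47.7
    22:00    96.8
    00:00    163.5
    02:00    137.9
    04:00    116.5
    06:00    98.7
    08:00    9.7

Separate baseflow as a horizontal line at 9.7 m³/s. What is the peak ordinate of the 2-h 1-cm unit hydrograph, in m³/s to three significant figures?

U_p ≈ 192 m³/s

Direct runoff: 0.0, 38.0, 87.1, 153.8, 128.2, 106.8, 89.0, 0.0 m³/s; ΣQ_DR = 602.9 m³/s, peak = 153.8 m³/s.
Runoff depth d = ΣQ_DR·Δt / A = 602.9 × 7200 / (543 km²) = 7.994 mm.
The 1-cm UH is the DRH scaled by (10 mm)/d, so U_p = 153.8 × 10/7.994 = 192 m³/s.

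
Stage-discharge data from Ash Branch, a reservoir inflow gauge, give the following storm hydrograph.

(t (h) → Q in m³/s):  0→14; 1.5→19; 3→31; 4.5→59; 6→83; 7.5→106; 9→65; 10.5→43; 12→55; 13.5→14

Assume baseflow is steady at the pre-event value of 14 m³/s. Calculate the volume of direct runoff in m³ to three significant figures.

V ≈ 1.88 × 10^6 m³

Direct-runoff ordinates (Q − Q_b): 0.0, 5.0, 17.0, 45.0, 69.0, 92.0, 51.0, 29.0, 41.0, 0.0 m³/s.
ΣQ_DR = 349.0 m³/s.
With Δt = 1.5 h = 5400 s, V = ΣQ_DR · Δt = 349.0 × 5400 = 1.88 × 10^6 m³.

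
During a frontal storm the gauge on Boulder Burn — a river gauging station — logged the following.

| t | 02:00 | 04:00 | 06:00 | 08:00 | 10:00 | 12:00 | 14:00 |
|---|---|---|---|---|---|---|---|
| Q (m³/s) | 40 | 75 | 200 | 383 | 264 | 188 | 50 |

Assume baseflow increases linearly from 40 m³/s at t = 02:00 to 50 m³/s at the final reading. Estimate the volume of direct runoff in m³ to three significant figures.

V ≈ 6.37 × 10^6 m³

Direct-runoff ordinates (Q − Q_b): 0.00, 33.33, 156.67, 338.00, 217.33, 139.67, 0.00 m³/s.
ΣQ_DR = 885.0 m³/s.
With Δt = 2 h = 7200 s, V = ΣQ_DR · Δt = 885.0 × 7200 = 6.37 × 10^6 m³.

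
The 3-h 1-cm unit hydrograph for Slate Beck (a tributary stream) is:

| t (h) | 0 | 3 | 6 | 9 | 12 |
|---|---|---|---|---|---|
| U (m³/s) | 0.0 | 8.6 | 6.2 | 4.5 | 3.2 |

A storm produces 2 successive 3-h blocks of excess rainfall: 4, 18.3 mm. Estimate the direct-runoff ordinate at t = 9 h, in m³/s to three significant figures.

By discrete convolution, Q_j = Σ (P_i / 10 mm) · U_{j−i}.
At t = 9 h (j=3): Q = (4/10)·4.5 + (18.3/10)·6.2 = 13.1 m³/s.

Q ≈ 13.1 m³/s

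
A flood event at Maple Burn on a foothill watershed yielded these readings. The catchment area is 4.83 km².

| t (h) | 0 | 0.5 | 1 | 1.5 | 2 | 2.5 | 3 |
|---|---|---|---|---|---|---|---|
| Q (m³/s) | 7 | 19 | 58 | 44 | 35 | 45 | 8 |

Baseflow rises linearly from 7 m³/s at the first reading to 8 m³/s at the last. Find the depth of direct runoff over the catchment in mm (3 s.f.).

Direct runoff: 0.00, 11.83, 50.67, 36.50, 27.33, 37.17, 0.00 m³/s; ΣQ_DR = 163.5 m³/s.
V = ΣQ_DR · Δt = 163.5 × 1800 s = 2.943 × 10^5 m³.
Over A = 4.83 km², depth = V / A = 60.9 mm.

d ≈ 60.9 mm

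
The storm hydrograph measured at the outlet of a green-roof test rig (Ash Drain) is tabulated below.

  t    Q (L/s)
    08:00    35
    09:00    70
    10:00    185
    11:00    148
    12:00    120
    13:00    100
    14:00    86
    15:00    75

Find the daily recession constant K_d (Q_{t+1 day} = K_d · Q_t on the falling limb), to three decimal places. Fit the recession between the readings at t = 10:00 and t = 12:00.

Between t = 10:00 and t = 12:00 the flow falls from 185 to 120 L/s over 2×1 h = 2 h.
Per-interval ratio K = (120/185)^(1/2) = 0.8054; K_d = K^(24/1) = 0.006.

K_d ≈ 0.006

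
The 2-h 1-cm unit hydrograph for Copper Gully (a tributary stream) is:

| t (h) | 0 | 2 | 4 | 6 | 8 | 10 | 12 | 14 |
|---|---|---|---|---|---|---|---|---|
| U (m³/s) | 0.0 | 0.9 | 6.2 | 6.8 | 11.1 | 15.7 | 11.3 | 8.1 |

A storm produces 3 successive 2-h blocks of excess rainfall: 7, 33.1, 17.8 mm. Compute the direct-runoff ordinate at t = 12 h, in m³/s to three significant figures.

By discrete convolution, Q_j = Σ (P_i / 10 mm) · U_{j−i}.
At t = 12 h (j=6): Q = (7/10)·11.3 + (33.1/10)·15.7 + (17.8/10)·11.1 = 79.6 m³/s.

Q ≈ 79.6 m³/s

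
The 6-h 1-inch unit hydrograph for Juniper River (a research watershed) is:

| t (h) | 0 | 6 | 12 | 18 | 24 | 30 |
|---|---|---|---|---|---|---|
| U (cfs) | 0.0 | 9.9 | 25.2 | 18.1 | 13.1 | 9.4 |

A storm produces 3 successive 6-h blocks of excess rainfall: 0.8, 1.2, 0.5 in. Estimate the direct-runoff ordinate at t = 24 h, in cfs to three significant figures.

By discrete convolution, Q_j = Σ (P_i / 1 in) · U_{j−i}.
At t = 24 h (j=4): Q = (0.8/1)·13.1 + (1.2/1)·18.1 + (0.5/1)·25.2 = 44.8 cfs.

Q ≈ 44.8 cfs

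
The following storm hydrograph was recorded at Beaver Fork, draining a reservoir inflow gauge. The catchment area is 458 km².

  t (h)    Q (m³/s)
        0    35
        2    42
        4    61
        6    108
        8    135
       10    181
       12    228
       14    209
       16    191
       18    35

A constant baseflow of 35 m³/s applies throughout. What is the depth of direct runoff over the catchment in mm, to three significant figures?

Direct runoff: 0.0, 7.0, 26.0, 73.0, 100.0, 146.0, 193.0, 174.0, 156.0, 0.0 m³/s; ΣQ_DR = 875.0 m³/s.
V = ΣQ_DR · Δt = 875.0 × 7200 s = 6.300 × 10^6 m³.
Over A = 458 km², depth = V / A = 13.8 mm.

d ≈ 13.8 mm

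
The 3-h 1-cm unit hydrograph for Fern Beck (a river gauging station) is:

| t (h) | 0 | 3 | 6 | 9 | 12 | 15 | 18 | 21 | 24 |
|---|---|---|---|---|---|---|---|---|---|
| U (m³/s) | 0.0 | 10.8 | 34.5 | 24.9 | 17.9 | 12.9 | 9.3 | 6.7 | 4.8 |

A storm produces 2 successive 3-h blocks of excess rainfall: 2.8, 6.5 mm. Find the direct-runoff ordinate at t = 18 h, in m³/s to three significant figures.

By discrete convolution, Q_j = Σ (P_i / 10 mm) · U_{j−i}.
At t = 18 h (j=6): Q = (2.8/10)·9.3 + (6.5/10)·12.9 = 11.0 m³/s.

Q ≈ 11.0 m³/s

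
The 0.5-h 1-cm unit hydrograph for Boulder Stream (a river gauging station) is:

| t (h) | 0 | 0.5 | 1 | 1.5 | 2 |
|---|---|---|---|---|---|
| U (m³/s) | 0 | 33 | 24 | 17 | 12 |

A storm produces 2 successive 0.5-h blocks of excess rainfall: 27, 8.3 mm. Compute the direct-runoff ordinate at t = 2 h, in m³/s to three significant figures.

By discrete convolution, Q_j = Σ (P_i / 10 mm) · U_{j−i}.
At t = 2 h (j=4): Q = (27/10)·12 + (8.3/10)·17 = 46.5 m³/s.

Q ≈ 46.5 m³/s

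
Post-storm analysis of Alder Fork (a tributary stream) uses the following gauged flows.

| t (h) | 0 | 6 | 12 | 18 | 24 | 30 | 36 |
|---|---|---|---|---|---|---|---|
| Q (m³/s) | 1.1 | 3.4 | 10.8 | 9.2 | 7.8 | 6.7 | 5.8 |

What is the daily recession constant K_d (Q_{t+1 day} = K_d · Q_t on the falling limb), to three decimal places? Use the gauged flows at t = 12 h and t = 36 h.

Between t = 12 h and t = 36 h the flow falls from 10.8 to 5.8 m³/s over 4×6 h = 24 h.
Per-interval ratio K = (5.8/10.8)^(1/4) = 0.8561; K_d = K^(24/6) = 0.537.

K_d ≈ 0.537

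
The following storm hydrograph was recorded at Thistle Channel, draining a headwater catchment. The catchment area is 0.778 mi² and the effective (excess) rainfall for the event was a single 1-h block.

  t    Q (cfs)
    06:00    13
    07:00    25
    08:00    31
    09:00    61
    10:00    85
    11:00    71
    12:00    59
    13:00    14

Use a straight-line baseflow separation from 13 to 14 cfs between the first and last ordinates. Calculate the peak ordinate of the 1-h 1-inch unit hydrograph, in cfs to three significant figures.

Direct runoff: 0.00, 11.86, 17.71, 47.57, 71.43, 57.29, 45.14, 0.00 cfs; ΣQ_DR = 251.0 cfs, peak = 71.43 cfs.
Runoff depth d = ΣQ_DR·Δt / A = 251.0 × 3600 / (0.778 mi²) = 0.4999 in.
The 1-inch UH is the DRH scaled by (1 in)/d, so U_p = 71.43 × 1/0.4999 = 143 cfs.

U_p ≈ 143 cfs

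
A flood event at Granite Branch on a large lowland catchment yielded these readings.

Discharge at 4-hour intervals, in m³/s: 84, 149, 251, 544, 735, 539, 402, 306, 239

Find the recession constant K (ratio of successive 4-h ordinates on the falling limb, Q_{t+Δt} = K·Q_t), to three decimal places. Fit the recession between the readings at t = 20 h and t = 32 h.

K ≈ 0.763

Using the recession-limb readings at t = 20 h and t = 32 h: Q falls from 539 to 239 m³/s over 3 intervals.
K = (Q₂/Q₁)^(1/3) = (239/539)^(1/3) = 0.763.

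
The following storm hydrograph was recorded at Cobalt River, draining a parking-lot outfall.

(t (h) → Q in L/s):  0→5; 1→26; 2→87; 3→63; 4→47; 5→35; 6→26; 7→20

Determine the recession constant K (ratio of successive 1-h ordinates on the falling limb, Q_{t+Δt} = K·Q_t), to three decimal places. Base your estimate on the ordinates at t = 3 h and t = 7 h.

Using the recession-limb readings at t = 3 h and t = 7 h: Q falls from 63 to 20 L/s over 4 intervals.
K = (Q₂/Q₁)^(1/4) = (20/63)^(1/4) = 0.751.

K ≈ 0.751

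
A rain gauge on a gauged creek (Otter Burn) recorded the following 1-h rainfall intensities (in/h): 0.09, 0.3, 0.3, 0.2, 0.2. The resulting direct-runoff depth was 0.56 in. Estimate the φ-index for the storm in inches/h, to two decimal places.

Only the 4 blocks with intensity above φ contribute runoff: 0.3, 0.3, 0.2, 0.2 in/h.
Σ(I−φ)·Δt = d  ⇒  (0.3+0.3+0.2+0.2 − 4φ)·1 = 0.56
φ = (1.000 − 0.56/1) / 4 = 0.11 in/h.

φ ≈ 0.11 in/h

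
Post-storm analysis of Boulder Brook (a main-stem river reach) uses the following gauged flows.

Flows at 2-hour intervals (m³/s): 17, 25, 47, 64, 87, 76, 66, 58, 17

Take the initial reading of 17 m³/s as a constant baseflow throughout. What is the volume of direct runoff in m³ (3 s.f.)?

Direct-runoff ordinates (Q − Q_b): 0.0, 8.0, 30.0, 47.0, 70.0, 59.0, 49.0, 41.0, 0.0 m³/s.
ΣQ_DR = 304.0 m³/s.
With Δt = 2 h = 7200 s, V = ΣQ_DR · Δt = 304.0 × 7200 = 2.19 × 10^6 m³.

V ≈ 2.19 × 10^6 m³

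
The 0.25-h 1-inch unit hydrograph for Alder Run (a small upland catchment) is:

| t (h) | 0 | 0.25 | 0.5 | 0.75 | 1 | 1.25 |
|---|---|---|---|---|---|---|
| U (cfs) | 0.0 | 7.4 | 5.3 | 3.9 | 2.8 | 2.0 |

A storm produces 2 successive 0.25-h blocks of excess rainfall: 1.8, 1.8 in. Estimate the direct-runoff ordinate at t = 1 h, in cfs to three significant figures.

Q ≈ 12.1 cfs

By discrete convolution, Q_j = Σ (P_i / 1 in) · U_{j−i}.
At t = 1 h (j=4): Q = (1.8/1)·2.8 + (1.8/1)·3.9 = 12.1 cfs.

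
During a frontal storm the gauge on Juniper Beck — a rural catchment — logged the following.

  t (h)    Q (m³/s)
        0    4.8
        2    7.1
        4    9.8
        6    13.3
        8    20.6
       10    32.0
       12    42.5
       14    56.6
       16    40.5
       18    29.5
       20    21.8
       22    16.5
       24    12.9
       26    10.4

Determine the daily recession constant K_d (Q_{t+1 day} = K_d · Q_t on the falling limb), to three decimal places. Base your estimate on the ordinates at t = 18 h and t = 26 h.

K_d ≈ 0.044

Between t = 18 h and t = 26 h the flow falls from 29.5 to 10.4 m³/s over 4×2 h = 8 h.
Per-interval ratio K = (10.4/29.5)^(1/4) = 0.7706; K_d = K^(24/2) = 0.044.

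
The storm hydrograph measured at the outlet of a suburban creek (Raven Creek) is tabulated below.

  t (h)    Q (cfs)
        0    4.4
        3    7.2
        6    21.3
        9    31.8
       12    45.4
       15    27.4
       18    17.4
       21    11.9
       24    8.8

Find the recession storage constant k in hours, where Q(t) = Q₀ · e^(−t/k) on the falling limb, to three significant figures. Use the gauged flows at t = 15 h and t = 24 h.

k ≈ 7.92 h

On the falling limb, Q drops from 27.4 to 8.8 cfs between t = 15 h and t = 24 h (Δt = 9 h).
k = −Δt / ln(Q₂/Q₁) = −9 / ln(8.8/27.4) = 7.92 h.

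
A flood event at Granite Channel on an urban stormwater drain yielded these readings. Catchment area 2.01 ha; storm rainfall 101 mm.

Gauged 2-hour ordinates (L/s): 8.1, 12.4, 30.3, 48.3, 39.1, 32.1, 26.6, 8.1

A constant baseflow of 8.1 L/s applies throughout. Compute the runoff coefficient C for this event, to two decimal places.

C ≈ 0.50

ΣQ_DR = 140.2 L/s; V = ΣQ_DR·Δt = 1.009 × 10^6 L.
Runoff depth d = V / A = 50.22 mm.
C = d / P = 50.22 / 101 = 0.50.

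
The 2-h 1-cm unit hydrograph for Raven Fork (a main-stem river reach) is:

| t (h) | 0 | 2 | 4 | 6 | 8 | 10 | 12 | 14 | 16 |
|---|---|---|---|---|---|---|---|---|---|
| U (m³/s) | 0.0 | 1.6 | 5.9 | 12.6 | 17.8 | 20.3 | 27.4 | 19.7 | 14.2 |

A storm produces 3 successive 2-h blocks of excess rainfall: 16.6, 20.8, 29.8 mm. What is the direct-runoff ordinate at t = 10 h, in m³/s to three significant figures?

Q ≈ 108 m³/s

By discrete convolution, Q_j = Σ (P_i / 10 mm) · U_{j−i}.
At t = 10 h (j=5): Q = (16.6/10)·20.3 + (20.8/10)·17.8 + (29.8/10)·12.6 = 108 m³/s.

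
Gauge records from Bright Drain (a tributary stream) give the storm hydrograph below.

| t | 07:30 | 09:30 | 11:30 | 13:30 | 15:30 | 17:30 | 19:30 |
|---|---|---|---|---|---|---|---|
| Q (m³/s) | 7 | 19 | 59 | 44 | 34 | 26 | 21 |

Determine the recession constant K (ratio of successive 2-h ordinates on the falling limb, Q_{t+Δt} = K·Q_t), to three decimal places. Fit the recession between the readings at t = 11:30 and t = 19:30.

K ≈ 0.772

Using the recession-limb readings at t = 11:30 and t = 19:30: Q falls from 59 to 21 m³/s over 4 intervals.
K = (Q₂/Q₁)^(1/4) = (21/59)^(1/4) = 0.772.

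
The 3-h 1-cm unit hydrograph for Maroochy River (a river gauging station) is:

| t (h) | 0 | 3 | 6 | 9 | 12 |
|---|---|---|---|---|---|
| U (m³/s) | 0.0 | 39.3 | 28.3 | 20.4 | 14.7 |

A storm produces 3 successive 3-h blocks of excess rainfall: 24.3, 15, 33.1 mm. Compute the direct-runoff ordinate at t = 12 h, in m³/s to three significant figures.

By discrete convolution, Q_j = Σ (P_i / 10 mm) · U_{j−i}.
At t = 12 h (j=4): Q = (24.3/10)·14.7 + (15/10)·20.4 + (33.1/10)·28.3 = 160 m³/s.

Q ≈ 160 m³/s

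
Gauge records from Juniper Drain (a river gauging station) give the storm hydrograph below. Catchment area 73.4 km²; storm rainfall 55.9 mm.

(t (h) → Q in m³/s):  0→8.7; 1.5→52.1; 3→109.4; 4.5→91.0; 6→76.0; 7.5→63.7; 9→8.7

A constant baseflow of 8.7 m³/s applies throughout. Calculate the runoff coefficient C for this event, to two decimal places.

ΣQ_DR = 348.7 m³/s; V = ΣQ_DR·Δt = 1.883 × 10^6 m³.
Runoff depth d = V / A = 25.65 mm.
C = d / P = 25.65 / 55.9 = 0.46.

C ≈ 0.46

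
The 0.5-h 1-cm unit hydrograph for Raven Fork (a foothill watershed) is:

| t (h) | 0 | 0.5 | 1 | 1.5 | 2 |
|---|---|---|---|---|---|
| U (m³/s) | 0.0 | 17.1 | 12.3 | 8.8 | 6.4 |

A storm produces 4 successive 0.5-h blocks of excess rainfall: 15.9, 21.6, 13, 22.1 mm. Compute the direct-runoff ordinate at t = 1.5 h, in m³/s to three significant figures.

By discrete convolution, Q_j = Σ (P_i / 10 mm) · U_{j−i}.
At t = 1.5 h (j=3): Q = (15.9/10)·8.8 + (21.6/10)·12.3 + (13/10)·17.1 + (22.1/10)·0.0 = 62.8 m³/s.

Q ≈ 62.8 m³/s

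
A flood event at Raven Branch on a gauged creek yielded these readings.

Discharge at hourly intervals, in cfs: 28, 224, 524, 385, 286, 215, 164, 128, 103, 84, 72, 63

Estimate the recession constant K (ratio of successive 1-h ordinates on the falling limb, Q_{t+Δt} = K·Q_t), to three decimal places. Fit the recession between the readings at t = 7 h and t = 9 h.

Using the recession-limb readings at t = 7 h and t = 9 h: Q falls from 128 to 84 cfs over 2 intervals.
K = (Q₂/Q₁)^(1/2) = (84/128)^(1/2) = 0.810.

K ≈ 0.810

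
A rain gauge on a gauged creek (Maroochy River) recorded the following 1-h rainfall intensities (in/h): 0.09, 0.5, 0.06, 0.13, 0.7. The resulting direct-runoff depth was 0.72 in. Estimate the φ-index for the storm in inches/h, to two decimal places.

φ ≈ 0.24 in/h

Only the 2 blocks with intensity above φ contribute runoff: 0.5, 0.7 in/h.
Σ(I−φ)·Δt = d  ⇒  (0.5+0.7 − 2φ)·1 = 0.72
φ = (1.200 − 0.72/1) / 2 = 0.24 in/h.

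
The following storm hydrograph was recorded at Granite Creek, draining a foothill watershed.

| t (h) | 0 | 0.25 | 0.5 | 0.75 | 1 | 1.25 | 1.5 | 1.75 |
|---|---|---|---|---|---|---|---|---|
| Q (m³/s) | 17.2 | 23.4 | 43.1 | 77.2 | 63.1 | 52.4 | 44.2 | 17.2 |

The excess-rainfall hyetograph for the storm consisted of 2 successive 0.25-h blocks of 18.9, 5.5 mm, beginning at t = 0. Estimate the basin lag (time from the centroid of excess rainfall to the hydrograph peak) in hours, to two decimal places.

t_L ≈ 0.57 h

Centroid of excess rainfall: t_c = Σ P_i·t̄_i / ΣP_i = 0.1814 h (block centres at 0.125, 0.375 h).
Hydrograph peak occurs at t = 0.75 h, so basin lag t_L = 0.75 − 0.1814 = 0.57 h.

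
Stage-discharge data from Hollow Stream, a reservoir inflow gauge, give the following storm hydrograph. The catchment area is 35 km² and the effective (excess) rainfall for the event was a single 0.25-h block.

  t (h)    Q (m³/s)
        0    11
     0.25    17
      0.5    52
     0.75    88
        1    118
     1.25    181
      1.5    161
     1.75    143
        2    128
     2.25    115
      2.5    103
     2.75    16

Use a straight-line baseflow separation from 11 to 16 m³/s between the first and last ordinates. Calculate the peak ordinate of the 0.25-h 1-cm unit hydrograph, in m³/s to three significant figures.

Direct runoff: 0.00, 5.55, 40.09, 75.64, 105.18, 167.73, 147.27, 128.82, 113.36, 99.91, 87.45, 0.00 m³/s; ΣQ_DR = 971.0 m³/s, peak = 167.73 m³/s.
Runoff depth d = ΣQ_DR·Δt / A = 971.0 × 900 / (35 km²) = 24.97 mm.
The 1-cm UH is the DRH scaled by (10 mm)/d, so U_p = 167.73 × 10/24.97 = 67.2 m³/s.

U_p ≈ 67.2 m³/s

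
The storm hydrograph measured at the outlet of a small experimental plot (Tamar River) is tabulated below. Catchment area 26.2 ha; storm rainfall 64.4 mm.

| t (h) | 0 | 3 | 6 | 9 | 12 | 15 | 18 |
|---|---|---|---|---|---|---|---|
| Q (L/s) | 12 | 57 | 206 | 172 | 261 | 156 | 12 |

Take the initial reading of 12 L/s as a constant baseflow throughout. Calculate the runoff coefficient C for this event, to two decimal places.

C ≈ 0.51

ΣQ_DR = 792.0 L/s; V = ΣQ_DR·Δt = 8.554 × 10^6 L.
Runoff depth d = V / A = 32.65 mm.
C = d / P = 32.65 / 64.4 = 0.51.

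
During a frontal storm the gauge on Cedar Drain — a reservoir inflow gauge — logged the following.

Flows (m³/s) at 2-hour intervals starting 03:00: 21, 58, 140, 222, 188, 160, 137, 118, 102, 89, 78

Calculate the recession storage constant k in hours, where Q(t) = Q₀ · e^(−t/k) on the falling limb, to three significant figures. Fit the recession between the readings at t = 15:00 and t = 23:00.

k ≈ 14.2 h

On the falling limb, Q drops from 137 to 78 m³/s between t = 15:00 and t = 23:00 (Δt = 8 h).
k = −Δt / ln(Q₂/Q₁) = −8 / ln(78/137) = 14.2 h.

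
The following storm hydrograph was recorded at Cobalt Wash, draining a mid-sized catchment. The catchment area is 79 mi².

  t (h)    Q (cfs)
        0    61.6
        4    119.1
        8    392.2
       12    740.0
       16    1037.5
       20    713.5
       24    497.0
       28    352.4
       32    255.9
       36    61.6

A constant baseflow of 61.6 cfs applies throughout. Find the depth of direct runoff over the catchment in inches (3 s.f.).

d ≈ 0.284 in

Direct runoff: 0.0, 57.5, 330.6, 678.4, 975.9, 651.9, 435.4, 290.8, 194.3, 0.0 cfs; ΣQ_DR = 3615 cfs.
V = ΣQ_DR · Δt = 3615 × 14400 s = 5.205 × 10^7 ft³.
Over A = 79 mi², depth = V / A = 0.284 in.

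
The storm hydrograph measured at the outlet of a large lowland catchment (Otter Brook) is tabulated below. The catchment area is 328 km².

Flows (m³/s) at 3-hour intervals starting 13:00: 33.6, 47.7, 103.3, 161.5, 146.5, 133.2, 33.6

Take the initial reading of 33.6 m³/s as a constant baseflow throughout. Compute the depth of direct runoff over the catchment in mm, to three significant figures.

d ≈ 14.0 mm

Direct runoff: 0.0, 14.1, 69.7, 127.9, 112.9, 99.6, 0.0 m³/s; ΣQ_DR = 424.2 m³/s.
V = ΣQ_DR · Δt = 424.2 × 10800 s = 4.581 × 10^6 m³.
Over A = 328 km², depth = V / A = 14.0 mm.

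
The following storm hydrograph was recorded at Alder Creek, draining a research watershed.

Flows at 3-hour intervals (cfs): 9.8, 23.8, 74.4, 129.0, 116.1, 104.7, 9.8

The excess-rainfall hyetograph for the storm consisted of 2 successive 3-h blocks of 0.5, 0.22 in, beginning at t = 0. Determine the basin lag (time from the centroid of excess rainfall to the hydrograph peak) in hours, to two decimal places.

t_L ≈ 6.58 h

Centroid of excess rainfall: t_c = Σ P_i·t̄_i / ΣP_i = 2.4167 h (block centres at 1.5, 4.5 h).
Hydrograph peak occurs at t = 9 h, so basin lag t_L = 9 − 2.4167 = 6.58 h.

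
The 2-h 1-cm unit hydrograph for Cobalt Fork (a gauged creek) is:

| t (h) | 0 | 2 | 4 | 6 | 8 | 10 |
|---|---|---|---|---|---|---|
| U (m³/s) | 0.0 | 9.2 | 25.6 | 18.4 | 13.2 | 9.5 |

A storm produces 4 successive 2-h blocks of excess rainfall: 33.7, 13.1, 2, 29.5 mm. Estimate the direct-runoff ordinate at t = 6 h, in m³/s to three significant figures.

Q ≈ 97.4 m³/s

By discrete convolution, Q_j = Σ (P_i / 10 mm) · U_{j−i}.
At t = 6 h (j=3): Q = (33.7/10)·18.4 + (13.1/10)·25.6 + (2/10)·9.2 + (29.5/10)·0.0 = 97.4 m³/s.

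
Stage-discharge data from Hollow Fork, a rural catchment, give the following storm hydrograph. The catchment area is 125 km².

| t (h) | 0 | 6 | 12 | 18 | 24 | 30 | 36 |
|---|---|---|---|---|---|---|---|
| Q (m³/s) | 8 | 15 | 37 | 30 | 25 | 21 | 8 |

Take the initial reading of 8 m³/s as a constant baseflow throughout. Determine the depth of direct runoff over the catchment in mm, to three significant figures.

Direct runoff: 0.0, 7.0, 29.0, 22.0, 17.0, 13.0, 0.0 m³/s; ΣQ_DR = 88.00 m³/s.
V = ΣQ_DR · Δt = 88.00 × 21600 s = 1.901 × 10^6 m³.
Over A = 125 km², depth = V / A = 15.2 mm.

d ≈ 15.2 mm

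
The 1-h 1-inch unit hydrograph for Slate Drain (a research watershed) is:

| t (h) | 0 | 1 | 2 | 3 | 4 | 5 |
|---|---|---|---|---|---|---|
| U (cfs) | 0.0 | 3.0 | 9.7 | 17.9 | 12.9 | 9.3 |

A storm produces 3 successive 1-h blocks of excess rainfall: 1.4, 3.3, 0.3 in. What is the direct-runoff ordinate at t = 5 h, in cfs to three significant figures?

Q ≈ 61.0 cfs

By discrete convolution, Q_j = Σ (P_i / 1 in) · U_{j−i}.
At t = 5 h (j=5): Q = (1.4/1)·9.3 + (3.3/1)·12.9 + (0.3/1)·17.9 = 61.0 cfs.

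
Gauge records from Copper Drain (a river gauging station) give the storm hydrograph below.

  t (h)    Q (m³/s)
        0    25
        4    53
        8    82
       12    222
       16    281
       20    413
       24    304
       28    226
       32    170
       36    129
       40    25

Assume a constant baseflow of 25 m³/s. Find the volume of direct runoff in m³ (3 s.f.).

Direct-runoff ordinates (Q − Q_b): 0.0, 28.0, 57.0, 197.0, 256.0, 388.0, 279.0, 201.0, 145.0, 104.0, 0.0 m³/s.
ΣQ_DR = 1655 m³/s.
With Δt = 4 h = 14400 s, V = ΣQ_DR · Δt = 1655 × 14400 = 2.38 × 10^7 m³.

V ≈ 2.38 × 10^7 m³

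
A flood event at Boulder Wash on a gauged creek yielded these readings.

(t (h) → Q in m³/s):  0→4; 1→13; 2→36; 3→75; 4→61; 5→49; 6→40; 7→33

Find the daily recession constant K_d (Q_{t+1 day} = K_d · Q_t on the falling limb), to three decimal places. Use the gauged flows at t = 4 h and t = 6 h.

K_d ≈ 0.006

Between t = 4 h and t = 6 h the flow falls from 61 to 40 m³/s over 2×1 h = 2 h.
Per-interval ratio K = (40/61)^(1/2) = 0.8098; K_d = K^(24/1) = 0.006.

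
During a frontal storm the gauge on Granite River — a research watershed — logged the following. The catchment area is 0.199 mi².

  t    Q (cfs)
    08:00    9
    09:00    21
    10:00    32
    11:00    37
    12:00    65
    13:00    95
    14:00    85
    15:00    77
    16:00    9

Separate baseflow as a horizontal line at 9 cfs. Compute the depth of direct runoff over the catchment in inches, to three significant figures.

Direct runoff: 0.0, 12.0, 23.0, 28.0, 56.0, 86.0, 76.0, 68.0, 0.0 cfs; ΣQ_DR = 349.0 cfs.
V = ΣQ_DR · Δt = 349.0 × 3600 s = 1.256 × 10^6 ft³.
Over A = 0.199 mi², depth = V / A = 2.72 in.

d ≈ 2.72 in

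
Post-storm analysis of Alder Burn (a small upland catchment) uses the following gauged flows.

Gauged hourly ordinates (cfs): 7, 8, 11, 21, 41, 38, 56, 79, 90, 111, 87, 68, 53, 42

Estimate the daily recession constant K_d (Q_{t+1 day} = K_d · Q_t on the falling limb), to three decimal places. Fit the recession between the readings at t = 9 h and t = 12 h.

K_d ≈ 0.003

Between t = 9 h and t = 12 h the flow falls from 111 to 53 cfs over 3×1 h = 3 h.
Per-interval ratio K = (53/111)^(1/3) = 0.7816; K_d = K^(24/1) = 0.003.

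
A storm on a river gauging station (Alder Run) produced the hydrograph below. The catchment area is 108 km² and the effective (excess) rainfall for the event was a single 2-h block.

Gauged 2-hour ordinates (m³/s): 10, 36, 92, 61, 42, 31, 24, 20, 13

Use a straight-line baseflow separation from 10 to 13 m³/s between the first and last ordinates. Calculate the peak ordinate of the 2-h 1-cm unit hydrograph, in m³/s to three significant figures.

Direct runoff: 0.00, 25.62, 81.25, 49.88, 30.50, 19.12, 11.75, 7.38, 0.00 m³/s; ΣQ_DR = 225.5 m³/s, peak = 81.25 m³/s.
Runoff depth d = ΣQ_DR·Δt / A = 225.5 × 7200 / (108 km²) = 15.03 mm.
The 1-cm UH is the DRH scaled by (10 mm)/d, so U_p = 81.25 × 10/15.03 = 54.0 m³/s.

U_p ≈ 54.0 m³/s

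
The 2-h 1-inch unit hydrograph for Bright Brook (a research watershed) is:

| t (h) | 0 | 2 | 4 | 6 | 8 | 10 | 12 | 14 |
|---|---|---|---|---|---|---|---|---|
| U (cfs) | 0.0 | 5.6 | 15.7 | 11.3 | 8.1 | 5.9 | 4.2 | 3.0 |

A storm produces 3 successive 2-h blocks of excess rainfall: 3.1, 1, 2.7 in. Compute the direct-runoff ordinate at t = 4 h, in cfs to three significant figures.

By discrete convolution, Q_j = Σ (P_i / 1 in) · U_{j−i}.
At t = 4 h (j=2): Q = (3.1/1)·15.7 + (1/1)·5.6 + (2.7/1)·0.0 = 54.3 cfs.

Q ≈ 54.3 cfs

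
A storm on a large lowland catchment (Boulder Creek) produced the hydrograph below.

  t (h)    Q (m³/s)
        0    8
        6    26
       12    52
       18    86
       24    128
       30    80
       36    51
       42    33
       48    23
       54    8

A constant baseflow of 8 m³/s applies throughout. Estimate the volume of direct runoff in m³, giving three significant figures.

Direct-runoff ordinates (Q − Q_b): 0.0, 18.0, 44.0, 78.0, 120.0, 72.0, 43.0, 25.0, 15.0, 0.0 m³/s.
ΣQ_DR = 415.0 m³/s.
With Δt = 6 h = 21600 s, V = ΣQ_DR · Δt = 415.0 × 21600 = 8.96 × 10^6 m³.

V ≈ 8.96 × 10^6 m³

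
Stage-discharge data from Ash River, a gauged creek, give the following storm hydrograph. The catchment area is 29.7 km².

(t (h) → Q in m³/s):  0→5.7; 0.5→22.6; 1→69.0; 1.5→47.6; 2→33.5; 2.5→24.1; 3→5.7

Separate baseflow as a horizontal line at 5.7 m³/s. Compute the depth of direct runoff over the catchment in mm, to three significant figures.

Direct runoff: 0.0, 16.9, 63.3, 41.9, 27.8, 18.4, 0.0 m³/s; ΣQ_DR = 168.3 m³/s.
V = ΣQ_DR · Δt = 168.3 × 1800 s = 3.029 × 10^5 m³.
Over A = 29.7 km², depth = V / A = 10.2 mm.

d ≈ 10.2 mm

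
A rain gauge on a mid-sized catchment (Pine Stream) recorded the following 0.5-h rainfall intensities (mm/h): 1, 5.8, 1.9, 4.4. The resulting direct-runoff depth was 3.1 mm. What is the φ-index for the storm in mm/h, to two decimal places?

Only the 2 blocks with intensity above φ contribute runoff: 5.8, 4.4 mm/h.
Σ(I−φ)·Δt = d  ⇒  (5.8+4.4 − 2φ)·0.5 = 3.1
φ = (10.20 − 3.1/0.5) / 2 = 2.00 mm/h.

φ ≈ 2.00 mm/h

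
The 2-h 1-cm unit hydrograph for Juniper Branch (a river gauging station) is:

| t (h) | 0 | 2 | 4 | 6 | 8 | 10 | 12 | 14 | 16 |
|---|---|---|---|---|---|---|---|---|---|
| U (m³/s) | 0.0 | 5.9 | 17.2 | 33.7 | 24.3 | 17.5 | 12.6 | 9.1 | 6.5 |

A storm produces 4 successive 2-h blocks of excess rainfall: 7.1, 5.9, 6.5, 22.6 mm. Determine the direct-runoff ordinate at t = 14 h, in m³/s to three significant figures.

Q ≈ 80.2 m³/s

By discrete convolution, Q_j = Σ (P_i / 10 mm) · U_{j−i}.
At t = 14 h (j=7): Q = (7.1/10)·9.1 + (5.9/10)·12.6 + (6.5/10)·17.5 + (22.6/10)·24.3 = 80.2 m³/s.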